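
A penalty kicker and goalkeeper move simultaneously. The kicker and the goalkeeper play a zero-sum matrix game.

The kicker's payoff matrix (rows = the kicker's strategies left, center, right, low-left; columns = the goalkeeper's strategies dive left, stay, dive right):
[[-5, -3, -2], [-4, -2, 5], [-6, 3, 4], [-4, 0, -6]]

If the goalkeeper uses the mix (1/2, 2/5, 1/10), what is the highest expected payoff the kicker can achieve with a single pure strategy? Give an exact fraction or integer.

-7/5

left: (-5)·(1/2) + (-3)·(2/5) + (-2)·(1/10) = -39/10.
center: (-4)·(1/2) + (-2)·(2/5) + (5)·(1/10) = -23/10.
right: (-6)·(1/2) + (3)·(2/5) + (4)·(1/10) = -7/5.
low-left: (-4)·(1/2) + (0)·(2/5) + (-6)·(1/10) = -13/5.
The best pure response is right with expected payoff -7/5.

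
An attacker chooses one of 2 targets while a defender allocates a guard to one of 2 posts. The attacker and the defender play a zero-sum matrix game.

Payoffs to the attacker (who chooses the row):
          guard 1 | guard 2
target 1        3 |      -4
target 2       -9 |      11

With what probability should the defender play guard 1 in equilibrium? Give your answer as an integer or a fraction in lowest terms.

Row minima are -4 and -9, so the attacker's maximin is -4; column maxima are 3 and 11, so the defender's minimax is 3. These differ, so the equilibrium is in mixed strategies.
Let the defender play guard 1 with probability q. The attacker is indifferent when 3q − 4(1−q) = −9q + 11(1−q), giving q = 5/9.

5/9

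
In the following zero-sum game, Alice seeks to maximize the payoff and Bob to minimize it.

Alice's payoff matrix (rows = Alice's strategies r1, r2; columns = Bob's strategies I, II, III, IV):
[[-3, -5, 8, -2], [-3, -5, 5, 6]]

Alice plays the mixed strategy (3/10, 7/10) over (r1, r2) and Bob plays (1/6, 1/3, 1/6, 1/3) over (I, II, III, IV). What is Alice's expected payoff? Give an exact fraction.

Against (1/6, 1/3, 1/6, 1/3), each row's expected payoff is r1: -3/2; r2: 2/3.
Taking the (3/10, 7/10)-weighted average: (3/10)·(-3/2) + (7/10)·(2/3) = 1/60.

1/60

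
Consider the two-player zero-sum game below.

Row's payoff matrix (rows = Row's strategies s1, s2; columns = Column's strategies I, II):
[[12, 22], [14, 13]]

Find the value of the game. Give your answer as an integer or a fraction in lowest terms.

Row minima are 12 and 13, so Row's maximin is 13; column maxima are 14 and 22, so Column's minimax is 14. These differ, so the equilibrium is in mixed strategies.
Let Row play s1 with probability p. Column is indifferent when 12p + 14(1−p) = 22p + 13(1−p), giving p = 1/11.
Let Column play I with probability q. Row is indifferent when 12q + 22(1−q) = 14q + 13(1−q), giving q = 9/11.
The value is 12·(9/11) + (22)·(2/11) = 152/11.

152/11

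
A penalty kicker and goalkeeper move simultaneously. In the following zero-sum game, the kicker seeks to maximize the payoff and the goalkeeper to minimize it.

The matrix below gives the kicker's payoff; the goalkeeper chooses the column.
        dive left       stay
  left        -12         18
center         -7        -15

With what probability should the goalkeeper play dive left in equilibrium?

33/38

Row minima are -12 and -15, so the kicker's maximin is -12; column maxima are -7 and 18, so the goalkeeper's minimax is -7. These differ, so the equilibrium is in mixed strategies.
Let the goalkeeper play dive left with probability q. The kicker is indifferent when −12q + 18(1−q) = −7q − 15(1−q), giving q = 33/38.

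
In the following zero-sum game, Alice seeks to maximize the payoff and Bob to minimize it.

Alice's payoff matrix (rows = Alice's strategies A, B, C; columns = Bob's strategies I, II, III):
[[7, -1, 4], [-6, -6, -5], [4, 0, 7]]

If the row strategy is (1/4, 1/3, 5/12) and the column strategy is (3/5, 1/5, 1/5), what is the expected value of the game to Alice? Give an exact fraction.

17/20

Against (3/5, 1/5, 1/5), each row's expected payoff is A: 24/5; B: -29/5; C: 19/5.
Taking the (1/4, 1/3, 5/12)-weighted average: (1/4)·(24/5) + (1/3)·(-29/5) + (5/12)·(19/5) = 17/20.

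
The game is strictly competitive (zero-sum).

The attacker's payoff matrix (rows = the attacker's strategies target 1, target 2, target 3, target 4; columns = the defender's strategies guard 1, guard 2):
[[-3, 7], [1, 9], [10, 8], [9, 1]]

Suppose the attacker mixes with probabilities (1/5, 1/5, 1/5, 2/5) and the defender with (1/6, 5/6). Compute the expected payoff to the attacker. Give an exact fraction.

Against (1/6, 5/6), each row's expected payoff is target 1: 16/3; target 2: 23/3; target 3: 25/3; target 4: 7/3.
Taking the (1/5, 1/5, 1/5, 2/5)-weighted average: (1/5)·(16/3) + (1/5)·(23/3) + (1/5)·(25/3) + (2/5)·(7/3) = 26/5.

26/5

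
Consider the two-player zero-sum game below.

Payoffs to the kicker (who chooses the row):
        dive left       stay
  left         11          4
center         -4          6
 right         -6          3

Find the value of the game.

82/17

Row right is strictly dominated by row center, so the kicker never plays it.
The remaining 2×2 game on (left, center) × (dive left, stay) has no saddle point. Let the kicker play left with probability p; indifference gives 11p − 4(1−p) = 4p + 6(1−p), so p = 10/17.
Similarly the goalkeeper's optimal q on dive left is 2/17, and the value is 11·(2/17) + (4)·(15/17) = 82/17.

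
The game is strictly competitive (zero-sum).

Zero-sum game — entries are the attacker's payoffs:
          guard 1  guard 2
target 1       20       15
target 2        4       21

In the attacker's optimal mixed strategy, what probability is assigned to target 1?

17/22

Row minima are 15 and 4, so the attacker's maximin is 15; column maxima are 20 and 21, so the defender's minimax is 20. These differ, so the equilibrium is in mixed strategies.
Let the attacker play target 1 with probability p. The defender is indifferent when 20p + 4(1−p) = 15p + 21(1−p), giving p = 17/22.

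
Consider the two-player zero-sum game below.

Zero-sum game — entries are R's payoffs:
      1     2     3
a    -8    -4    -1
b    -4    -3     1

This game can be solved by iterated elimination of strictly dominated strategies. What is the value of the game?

-4

Column 2 is strictly dominated by 1 for C (-8<-4, -4<-3); eliminate 2.
Row a is strictly dominated by row b (-4>-8, 1>-1); eliminate a.
Column 3 is strictly dominated by 1 for C (-4<1); eliminate 3.
Only (b, 1) remains, with payoff -4.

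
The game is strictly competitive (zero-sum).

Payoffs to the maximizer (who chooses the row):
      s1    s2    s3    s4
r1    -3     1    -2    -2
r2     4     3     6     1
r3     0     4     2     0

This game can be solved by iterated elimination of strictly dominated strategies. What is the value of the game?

1

Column s2 is strictly dominated by s4 for the minimizer (-2<1, 1<3, 0<4); eliminate s2.
Row r1 is strictly dominated by row r2 (4>-3, 6>-2, 1>-2); eliminate r1.
Column s3 is strictly dominated by s1 for the minimizer (4<6, 0<2); eliminate s3.
Row r3 is strictly dominated by row r2 (4>0, 1>0); eliminate r3.
Column s1 is strictly dominated by s4 for the minimizer (1<4); eliminate s1.
Only (r2, s4) remains, with payoff 1.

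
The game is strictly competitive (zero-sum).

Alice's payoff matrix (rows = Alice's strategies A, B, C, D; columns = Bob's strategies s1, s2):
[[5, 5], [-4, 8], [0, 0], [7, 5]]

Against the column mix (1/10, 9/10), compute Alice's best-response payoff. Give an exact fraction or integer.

A: (5)·(1/10) + (5)·(9/10) = 5.
B: (-4)·(1/10) + (8)·(9/10) = 34/5.
C: (0)·(1/10) + (0)·(9/10) = 0.
D: (7)·(1/10) + (5)·(9/10) = 26/5.
The best pure response is B with expected payoff 34/5.

34/5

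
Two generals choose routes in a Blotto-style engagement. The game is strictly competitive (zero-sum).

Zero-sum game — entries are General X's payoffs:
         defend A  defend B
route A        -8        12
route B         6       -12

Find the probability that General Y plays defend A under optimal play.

Row minima are -8 and -12, so General X's maximin is -8; column maxima are 6 and 12, so General Y's minimax is 6. These differ, so the equilibrium is in mixed strategies.
Let General Y play defend A with probability q. General X is indifferent when −8q + 12(1−q) = 6q − 12(1−q), giving q = 12/19.

12/19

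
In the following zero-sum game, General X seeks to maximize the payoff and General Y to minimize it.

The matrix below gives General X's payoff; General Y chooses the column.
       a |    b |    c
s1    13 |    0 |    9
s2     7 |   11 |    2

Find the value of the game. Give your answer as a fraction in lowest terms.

Column a is strictly dominated by c for General Y (it gives General X more in every row).
The remaining 2×2 game on (s1, s2) × (b, c) has no saddle point. Let General X play s1 with probability p; indifference gives 11(1−p) = 9p + 2(1−p), so p = 1/2.
Similarly General Y's optimal q on b is 7/18, and the value is 0·(7/18) + (9)·(11/18) = 11/2.

11/2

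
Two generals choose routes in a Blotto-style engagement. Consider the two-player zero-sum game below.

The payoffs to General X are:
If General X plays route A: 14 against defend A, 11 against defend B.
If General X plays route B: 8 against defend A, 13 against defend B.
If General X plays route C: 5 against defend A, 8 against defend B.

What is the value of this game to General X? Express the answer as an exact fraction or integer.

Row route C is strictly dominated by row route B, so General X never plays it.
The remaining 2×2 game on (route A, route B) × (defend A, defend B) has no saddle point. Let General X play route A with probability p; indifference gives 14p + 8(1−p) = 11p + 13(1−p), so p = 5/8.
Similarly General Y's optimal q on defend A is 1/4, and the value is 14·(1/4) + (11)·(3/4) = 47/4.

47/4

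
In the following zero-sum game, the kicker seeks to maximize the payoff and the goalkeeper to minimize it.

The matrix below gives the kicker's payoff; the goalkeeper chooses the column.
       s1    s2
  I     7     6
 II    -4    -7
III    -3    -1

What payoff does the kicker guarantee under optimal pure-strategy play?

6

Row minima: 6, -7, -3 → the kicker's maximin is 6.
Column maxima: 7, 6 → the goalkeeper's minimax is 6.
They coincide at (I, s2), so the value is 6.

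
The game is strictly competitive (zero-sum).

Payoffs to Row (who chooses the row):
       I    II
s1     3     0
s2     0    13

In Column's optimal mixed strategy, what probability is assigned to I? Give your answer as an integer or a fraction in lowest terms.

13/16

Row minima are 0 and 0, so Row's maximin is 0; column maxima are 3 and 13, so Column's minimax is 3. These differ, so the equilibrium is in mixed strategies.
Let Column play I with probability q. Row is indifferent when 3q = 13(1−q), giving q = 13/16.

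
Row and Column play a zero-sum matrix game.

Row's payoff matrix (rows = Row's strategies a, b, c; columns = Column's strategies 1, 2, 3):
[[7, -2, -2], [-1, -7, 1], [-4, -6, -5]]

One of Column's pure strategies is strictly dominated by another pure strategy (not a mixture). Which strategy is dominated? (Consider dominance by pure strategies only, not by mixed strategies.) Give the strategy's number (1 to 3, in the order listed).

1

Column prefers columns that give Row less. Compare 1 with 2: -2 < 7, -7 < -1, -6 < -4.
So 2 strictly dominates 1 for Column; 1 is strictly dominated.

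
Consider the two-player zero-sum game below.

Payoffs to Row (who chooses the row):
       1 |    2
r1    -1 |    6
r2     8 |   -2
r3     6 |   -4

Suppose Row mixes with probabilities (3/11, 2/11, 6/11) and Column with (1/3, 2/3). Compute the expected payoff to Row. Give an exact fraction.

Against (1/3, 2/3), each row's expected payoff is r1: 11/3; r2: 4/3; r3: -2/3.
Taking the (3/11, 2/11, 6/11)-weighted average: (3/11)·(11/3) + (2/11)·(4/3) + (6/11)·(-2/3) = 29/33.

29/33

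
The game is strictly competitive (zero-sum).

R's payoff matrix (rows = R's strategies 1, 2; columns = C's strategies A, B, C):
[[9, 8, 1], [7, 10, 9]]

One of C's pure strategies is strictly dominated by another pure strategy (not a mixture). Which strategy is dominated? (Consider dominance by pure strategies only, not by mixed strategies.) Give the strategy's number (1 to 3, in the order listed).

2

C prefers columns that give R less. Compare B with C: 1 < 8, 9 < 10.
So C strictly dominates B for C; B is strictly dominated.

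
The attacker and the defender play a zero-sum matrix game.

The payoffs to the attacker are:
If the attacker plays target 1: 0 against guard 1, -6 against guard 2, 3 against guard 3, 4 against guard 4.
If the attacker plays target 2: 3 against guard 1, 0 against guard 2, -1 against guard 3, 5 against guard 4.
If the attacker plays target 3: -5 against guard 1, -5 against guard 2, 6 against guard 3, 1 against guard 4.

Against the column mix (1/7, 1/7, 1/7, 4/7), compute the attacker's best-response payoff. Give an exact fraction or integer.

22/7

target 1: (0)·(1/7) + (-6)·(1/7) + (3)·(1/7) + (4)·(4/7) = 13/7.
target 2: (3)·(1/7) + (0)·(1/7) + (-1)·(1/7) + (5)·(4/7) = 22/7.
target 3: (-5)·(1/7) + (-5)·(1/7) + (6)·(1/7) + (1)·(4/7) = 0.
The best pure response is target 2 with expected payoff 22/7.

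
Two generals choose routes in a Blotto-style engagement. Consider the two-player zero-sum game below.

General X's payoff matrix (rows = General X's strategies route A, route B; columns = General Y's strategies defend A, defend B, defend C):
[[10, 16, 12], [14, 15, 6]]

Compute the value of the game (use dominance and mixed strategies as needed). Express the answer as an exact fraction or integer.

Column defend B is strictly dominated by defend A for General Y (it gives General X more in every row).
The remaining 2×2 game on (route A, route B) × (defend A, defend C) has no saddle point. Let General X play route A with probability p; indifference gives 10p + 14(1−p) = 12p + 6(1−p), so p = 4/5.
Similarly General Y's optimal q on defend A is 3/5, and the value is 10·(3/5) + (12)·(2/5) = 54/5.

54/5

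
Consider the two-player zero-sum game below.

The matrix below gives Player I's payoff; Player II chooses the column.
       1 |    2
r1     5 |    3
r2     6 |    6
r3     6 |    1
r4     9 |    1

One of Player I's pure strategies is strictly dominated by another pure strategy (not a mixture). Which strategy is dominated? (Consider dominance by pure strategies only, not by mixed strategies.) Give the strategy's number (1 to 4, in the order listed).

1

Compare r1 with r2: 6 > 5, 6 > 3.
So r2 strictly dominates r1 for Player I; r1 is strictly dominated.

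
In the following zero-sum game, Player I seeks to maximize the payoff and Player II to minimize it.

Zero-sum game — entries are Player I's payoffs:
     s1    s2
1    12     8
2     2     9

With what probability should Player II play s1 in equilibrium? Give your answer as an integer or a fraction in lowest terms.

1/11

Row minima are 8 and 2, so Player I's maximin is 8; column maxima are 12 and 9, so Player II's minimax is 9. These differ, so the equilibrium is in mixed strategies.
Let Player II play s1 with probability q. Player I is indifferent when 12q + 8(1−q) = 2q + 9(1−q), giving q = 1/11.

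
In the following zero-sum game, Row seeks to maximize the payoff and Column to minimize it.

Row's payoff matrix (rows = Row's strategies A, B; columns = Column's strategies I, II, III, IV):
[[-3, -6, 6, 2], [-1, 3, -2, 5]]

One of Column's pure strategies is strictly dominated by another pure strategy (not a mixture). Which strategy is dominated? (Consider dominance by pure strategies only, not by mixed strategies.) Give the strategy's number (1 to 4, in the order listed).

Column prefers columns that give Row less. Compare IV with I: -3 < 2, -1 < 5.
So I strictly dominates IV for Column; IV is strictly dominated.

4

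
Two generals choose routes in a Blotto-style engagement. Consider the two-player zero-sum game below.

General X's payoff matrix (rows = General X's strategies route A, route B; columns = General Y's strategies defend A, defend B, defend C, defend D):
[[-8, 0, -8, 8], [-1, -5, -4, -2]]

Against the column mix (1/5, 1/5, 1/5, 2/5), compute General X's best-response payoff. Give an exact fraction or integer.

route A: (-8)·(1/5) + (0)·(1/5) + (-8)·(1/5) + (8)·(2/5) = 0.
route B: (-1)·(1/5) + (-5)·(1/5) + (-4)·(1/5) + (-2)·(2/5) = -14/5.
The best pure response is route A with expected payoff 0.

0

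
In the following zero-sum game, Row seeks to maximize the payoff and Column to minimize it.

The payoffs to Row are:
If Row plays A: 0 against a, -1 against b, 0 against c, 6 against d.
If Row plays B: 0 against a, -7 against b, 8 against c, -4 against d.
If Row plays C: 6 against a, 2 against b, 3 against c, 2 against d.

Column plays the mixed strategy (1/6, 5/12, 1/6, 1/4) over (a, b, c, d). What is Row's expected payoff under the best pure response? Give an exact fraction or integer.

A: (0)·(1/6) + (-1)·(5/12) + (0)·(1/6) + (6)·(1/4) = 13/12.
B: (0)·(1/6) + (-7)·(5/12) + (8)·(1/6) + (-4)·(1/4) = -31/12.
C: (6)·(1/6) + (2)·(5/12) + (3)·(1/6) + (2)·(1/4) = 17/6.
The best pure response is C with expected payoff 17/6.

17/6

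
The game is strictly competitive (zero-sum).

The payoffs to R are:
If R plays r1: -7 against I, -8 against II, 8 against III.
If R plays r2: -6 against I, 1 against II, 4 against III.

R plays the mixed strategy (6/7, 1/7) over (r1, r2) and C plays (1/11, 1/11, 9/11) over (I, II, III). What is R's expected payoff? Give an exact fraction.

373/77

Against (1/11, 1/11, 9/11), each row's expected payoff is r1: 57/11; r2: 31/11.
Taking the (6/7, 1/7)-weighted average: (6/7)·(57/11) + (1/7)·(31/11) = 373/77.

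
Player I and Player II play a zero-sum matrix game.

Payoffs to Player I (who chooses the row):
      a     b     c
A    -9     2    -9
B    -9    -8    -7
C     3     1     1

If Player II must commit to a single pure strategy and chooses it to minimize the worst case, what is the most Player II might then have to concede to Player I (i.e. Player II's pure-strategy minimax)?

1

The worst case (largest entry) in each column is a: 3, b: 2, c: 1.
The best (smallest) of these is 1.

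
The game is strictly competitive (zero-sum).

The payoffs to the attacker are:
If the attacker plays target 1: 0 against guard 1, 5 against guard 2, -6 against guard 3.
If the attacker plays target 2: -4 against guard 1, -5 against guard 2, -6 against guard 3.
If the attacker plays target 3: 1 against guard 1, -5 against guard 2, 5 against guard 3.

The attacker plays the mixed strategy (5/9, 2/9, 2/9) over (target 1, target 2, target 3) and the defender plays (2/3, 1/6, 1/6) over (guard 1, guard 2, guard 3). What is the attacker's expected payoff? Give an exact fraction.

-17/18

Against (2/3, 1/6, 1/6), each row's expected payoff is target 1: -1/6; target 2: -9/2; target 3: 2/3.
Taking the (5/9, 2/9, 2/9)-weighted average: (5/9)·(-1/6) + (2/9)·(-9/2) + (2/9)·(2/3) = -17/18.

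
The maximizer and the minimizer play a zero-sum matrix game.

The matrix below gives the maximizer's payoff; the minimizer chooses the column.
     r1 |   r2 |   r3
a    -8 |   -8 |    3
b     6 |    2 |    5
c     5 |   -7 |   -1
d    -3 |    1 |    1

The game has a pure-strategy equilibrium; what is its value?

2

Row minima: -8, 2, -7, -3 → the maximizer's maximin is 2.
Column maxima: 6, 2, 5 → the minimizer's minimax is 2.
They coincide at (b, r2), so the value is 2.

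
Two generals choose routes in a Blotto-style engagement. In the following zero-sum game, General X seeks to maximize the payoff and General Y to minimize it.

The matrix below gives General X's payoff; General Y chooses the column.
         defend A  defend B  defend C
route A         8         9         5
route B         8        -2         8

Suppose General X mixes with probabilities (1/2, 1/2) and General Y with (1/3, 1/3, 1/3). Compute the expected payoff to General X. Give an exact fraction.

6

Against (1/3, 1/3, 1/3), each row's expected payoff is route A: 22/3; route B: 14/3.
Taking the (1/2, 1/2)-weighted average: (1/2)·(22/3) + (1/2)·(14/3) = 6.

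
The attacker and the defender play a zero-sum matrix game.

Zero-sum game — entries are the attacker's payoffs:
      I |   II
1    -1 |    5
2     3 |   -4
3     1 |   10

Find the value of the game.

17/8

Row 1 is strictly dominated by row 3, so the attacker never plays it.
The remaining 2×2 game on (2, 3) × (I, II) has no saddle point. Let the attacker play 2 with probability p; indifference gives 3p + (1−p) = −4p + 10(1−p), so p = 9/16.
Similarly the defender's optimal q on I is 7/8, and the value is 3·(7/8) + (-4)·(1/8) = 17/8.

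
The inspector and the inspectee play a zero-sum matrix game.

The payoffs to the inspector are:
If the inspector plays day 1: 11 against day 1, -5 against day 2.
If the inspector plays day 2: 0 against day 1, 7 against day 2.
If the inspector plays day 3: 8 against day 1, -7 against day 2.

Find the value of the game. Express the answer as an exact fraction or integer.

Row day 3 is strictly dominated by row day 1, so the inspector never plays it.
The remaining 2×2 game on (day 1, day 2) × (day 1, day 2) has no saddle point. Let the inspector play day 1 with probability p; indifference gives 11p = −5p + 7(1−p), so p = 7/23.
Similarly the inspectee's optimal q on day 1 is 12/23, and the value is 11·(12/23) + (-5)·(11/23) = 77/23.

77/23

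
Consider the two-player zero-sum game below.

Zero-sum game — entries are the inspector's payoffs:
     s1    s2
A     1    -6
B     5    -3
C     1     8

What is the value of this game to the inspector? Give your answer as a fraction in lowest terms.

43/15

Row A is strictly dominated by row B, so the inspector never plays it.
The remaining 2×2 game on (B, C) × (s1, s2) has no saddle point. Let the inspector play B with probability p; indifference gives 5p + (1−p) = −3p + 8(1−p), so p = 7/15.
Similarly the inspectee's optimal q on s1 is 11/15, and the value is 5·(11/15) + (-3)·(4/15) = 43/15.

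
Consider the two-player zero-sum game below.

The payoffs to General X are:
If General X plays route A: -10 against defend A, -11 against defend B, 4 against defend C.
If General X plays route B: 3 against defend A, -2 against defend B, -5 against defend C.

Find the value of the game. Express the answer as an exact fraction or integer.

Column defend A is strictly dominated by defend B for General Y (it gives General X more in every row).
The remaining 2×2 game on (route A, route B) × (defend B, defend C) has no saddle point. Let General X play route A with probability p; indifference gives −11p − 2(1−p) = 4p − 5(1−p), so p = 1/6.
Similarly General Y's optimal q on defend B is 1/2, and the value is -11·(1/2) + (4)·(1/2) = -7/2.

-7/2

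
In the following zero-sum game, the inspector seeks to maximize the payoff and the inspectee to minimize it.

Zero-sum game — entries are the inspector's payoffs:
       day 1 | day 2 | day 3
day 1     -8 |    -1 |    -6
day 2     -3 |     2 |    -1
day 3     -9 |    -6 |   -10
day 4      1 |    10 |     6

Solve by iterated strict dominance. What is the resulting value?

Row day 2 is strictly dominated by row day 4 (1>-3, 10>2, 6>-1); eliminate day 2.
Column day 2 is strictly dominated by day 1 for the inspectee (-8<-1, -9<-6, 1<10); eliminate day 2.
Row day 1 is strictly dominated by row day 4 (1>-8, 6>-6); eliminate day 1.
Row day 3 is strictly dominated by row day 4 (1>-9, 6>-10); eliminate day 3.
Column day 3 is strictly dominated by day 1 for the inspectee (1<6); eliminate day 3.
Only (day 4, day 1) remains, with payoff 1.

1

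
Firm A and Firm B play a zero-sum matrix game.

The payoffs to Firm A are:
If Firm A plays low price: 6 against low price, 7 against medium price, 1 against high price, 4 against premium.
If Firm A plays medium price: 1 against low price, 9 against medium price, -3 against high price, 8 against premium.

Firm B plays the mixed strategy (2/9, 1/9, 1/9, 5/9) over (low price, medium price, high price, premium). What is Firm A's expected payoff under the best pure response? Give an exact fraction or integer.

low price: (6)·(2/9) + (7)·(1/9) + (1)·(1/9) + (4)·(5/9) = 40/9.
medium price: (1)·(2/9) + (9)·(1/9) + (-3)·(1/9) + (8)·(5/9) = 16/3.
The best pure response is medium price with expected payoff 16/3.

16/3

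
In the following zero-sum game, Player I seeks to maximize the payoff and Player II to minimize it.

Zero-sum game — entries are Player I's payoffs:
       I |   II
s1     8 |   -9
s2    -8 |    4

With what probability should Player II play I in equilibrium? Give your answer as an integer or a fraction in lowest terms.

Row minima are -9 and -8, so Player I's maximin is -8; column maxima are 8 and 4, so Player II's minimax is 4. These differ, so the equilibrium is in mixed strategies.
Let Player II play I with probability q. Player I is indifferent when 8q − 9(1−q) = −8q + 4(1−q), giving q = 13/29.

13/29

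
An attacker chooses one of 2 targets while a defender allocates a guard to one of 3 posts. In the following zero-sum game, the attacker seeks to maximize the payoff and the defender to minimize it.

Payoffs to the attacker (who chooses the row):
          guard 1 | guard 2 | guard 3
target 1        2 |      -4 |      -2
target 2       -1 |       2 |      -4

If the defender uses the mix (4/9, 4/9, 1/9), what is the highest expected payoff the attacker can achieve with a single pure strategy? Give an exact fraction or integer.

target 1: (2)·(4/9) + (-4)·(4/9) + (-2)·(1/9) = -10/9.
target 2: (-1)·(4/9) + (2)·(4/9) + (-4)·(1/9) = 0.
The best pure response is target 2 with expected payoff 0.

0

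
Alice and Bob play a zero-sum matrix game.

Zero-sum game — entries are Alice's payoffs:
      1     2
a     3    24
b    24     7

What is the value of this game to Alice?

555/38

Row minima are 3 and 7, so Alice's maximin is 7; column maxima are 24 and 24, so Bob's minimax is 24. These differ, so the equilibrium is in mixed strategies.
Let Alice play a with probability p. Bob is indifferent when 3p + 24(1−p) = 24p + 7(1−p), giving p = 17/38.
Let Bob play 1 with probability q. Alice is indifferent when 3q + 24(1−q) = 24q + 7(1−q), giving q = 17/38.
The value is 3·(17/38) + (24)·(21/38) = 555/38.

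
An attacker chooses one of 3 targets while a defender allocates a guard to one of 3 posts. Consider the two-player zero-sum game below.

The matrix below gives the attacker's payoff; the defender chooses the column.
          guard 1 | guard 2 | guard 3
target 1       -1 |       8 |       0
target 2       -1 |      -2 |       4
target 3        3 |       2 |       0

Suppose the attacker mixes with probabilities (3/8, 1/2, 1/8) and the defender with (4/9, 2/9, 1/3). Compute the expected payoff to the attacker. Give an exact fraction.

17/18

Against (4/9, 2/9, 1/3), each row's expected payoff is target 1: 4/3; target 2: 4/9; target 3: 16/9.
Taking the (3/8, 1/2, 1/8)-weighted average: (3/8)·(4/3) + (1/2)·(4/9) + (1/8)·(16/9) = 17/18.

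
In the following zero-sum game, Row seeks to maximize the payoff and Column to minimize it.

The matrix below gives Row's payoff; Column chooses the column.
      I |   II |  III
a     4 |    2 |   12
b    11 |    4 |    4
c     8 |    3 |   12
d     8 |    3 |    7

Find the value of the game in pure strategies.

4

Row minima: 2, 4, 3, 3 → Row's maximin is 4.
Column maxima: 11, 4, 12 → Column's minimax is 4.
They coincide at (b, II), so the value is 4.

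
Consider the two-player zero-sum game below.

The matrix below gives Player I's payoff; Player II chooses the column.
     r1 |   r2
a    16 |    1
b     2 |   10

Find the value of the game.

Row minima are 1 and 2, so Player I's maximin is 2; column maxima are 16 and 10, so Player II's minimax is 10. These differ, so the equilibrium is in mixed strategies.
Let Player I play a with probability p. Player II is indifferent when 16p + 2(1−p) = p + 10(1−p), giving p = 8/23.
Let Player II play r1 with probability q. Player I is indifferent when 16q + (1−q) = 2q + 10(1−q), giving q = 9/23.
The value is 16·(9/23) + (1)·(14/23) = 158/23.

158/23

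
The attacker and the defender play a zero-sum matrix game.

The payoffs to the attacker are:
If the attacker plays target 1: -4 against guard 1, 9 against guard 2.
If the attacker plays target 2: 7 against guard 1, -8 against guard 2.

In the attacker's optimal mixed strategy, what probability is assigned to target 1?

15/28

Row minima are -4 and -8, so the attacker's maximin is -4; column maxima are 7 and 9, so the defender's minimax is 7. These differ, so the equilibrium is in mixed strategies.
Let the attacker play target 1 with probability p. The defender is indifferent when −4p + 7(1−p) = 9p − 8(1−p), giving p = 15/28.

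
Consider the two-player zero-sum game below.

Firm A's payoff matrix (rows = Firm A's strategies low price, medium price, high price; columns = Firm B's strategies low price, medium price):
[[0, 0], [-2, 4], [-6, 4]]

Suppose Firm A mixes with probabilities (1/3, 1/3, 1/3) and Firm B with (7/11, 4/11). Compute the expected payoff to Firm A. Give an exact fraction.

-8/11

Against (7/11, 4/11), each row's expected payoff is low price: 0; medium price: 2/11; high price: -26/11.
Taking the (1/3, 1/3, 1/3)-weighted average: (1/3)·(0) + (1/3)·(2/11) + (1/3)·(-26/11) = -8/11.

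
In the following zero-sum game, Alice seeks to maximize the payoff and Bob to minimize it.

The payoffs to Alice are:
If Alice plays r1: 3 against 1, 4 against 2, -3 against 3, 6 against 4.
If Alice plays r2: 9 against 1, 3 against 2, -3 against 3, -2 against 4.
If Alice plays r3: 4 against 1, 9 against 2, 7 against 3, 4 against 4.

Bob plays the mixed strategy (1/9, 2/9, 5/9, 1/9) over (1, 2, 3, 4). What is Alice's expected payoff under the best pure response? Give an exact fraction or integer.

r1: (3)·(1/9) + (4)·(2/9) + (-3)·(5/9) + (6)·(1/9) = 2/9.
r2: (9)·(1/9) + (3)·(2/9) + (-3)·(5/9) + (-2)·(1/9) = -2/9.
r3: (4)·(1/9) + (9)·(2/9) + (7)·(5/9) + (4)·(1/9) = 61/9.
The best pure response is r3 with expected payoff 61/9.

61/9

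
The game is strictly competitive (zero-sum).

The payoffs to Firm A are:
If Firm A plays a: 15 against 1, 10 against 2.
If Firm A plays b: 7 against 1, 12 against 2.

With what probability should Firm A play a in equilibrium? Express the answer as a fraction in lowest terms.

Row minima are 10 and 7, so Firm A's maximin is 10; column maxima are 15 and 12, so Firm B's minimax is 12. These differ, so the equilibrium is in mixed strategies.
Let Firm A play a with probability p. Firm B is indifferent when 15p + 7(1−p) = 10p + 12(1−p), giving p = 1/2.

1/2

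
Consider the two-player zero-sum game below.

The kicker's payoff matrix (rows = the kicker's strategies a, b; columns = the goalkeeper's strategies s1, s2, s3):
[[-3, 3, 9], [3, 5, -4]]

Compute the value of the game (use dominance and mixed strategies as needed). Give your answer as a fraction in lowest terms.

15/19

Column s2 is strictly dominated by s1 for the goalkeeper (it gives the kicker more in every row).
The remaining 2×2 game on (a, b) × (s1, s3) has no saddle point. Let the kicker play a with probability p; indifference gives −3p + 3(1−p) = 9p − 4(1−p), so p = 7/19.
Similarly the goalkeeper's optimal q on s1 is 13/19, and the value is -3·(13/19) + (9)·(6/19) = 15/19.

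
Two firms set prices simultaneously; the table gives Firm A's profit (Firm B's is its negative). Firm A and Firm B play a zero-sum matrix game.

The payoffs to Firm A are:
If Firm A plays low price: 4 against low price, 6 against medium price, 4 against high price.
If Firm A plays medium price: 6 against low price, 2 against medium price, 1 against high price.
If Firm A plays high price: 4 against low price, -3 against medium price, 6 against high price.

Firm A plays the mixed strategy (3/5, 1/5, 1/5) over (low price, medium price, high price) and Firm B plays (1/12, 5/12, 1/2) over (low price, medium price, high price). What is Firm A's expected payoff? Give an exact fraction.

Against (1/12, 5/12, 1/2), each row's expected payoff is low price: 29/6; medium price: 11/6; high price: 25/12.
Taking the (3/5, 1/5, 1/5)-weighted average: (3/5)·(29/6) + (1/5)·(11/6) + (1/5)·(25/12) = 221/60.

221/60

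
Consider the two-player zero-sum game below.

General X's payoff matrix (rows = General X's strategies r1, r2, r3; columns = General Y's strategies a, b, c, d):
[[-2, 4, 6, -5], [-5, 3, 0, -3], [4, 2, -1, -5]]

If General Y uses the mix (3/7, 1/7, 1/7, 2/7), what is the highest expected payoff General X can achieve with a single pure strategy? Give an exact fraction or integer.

r1: (-2)·(3/7) + (4)·(1/7) + (6)·(1/7) + (-5)·(2/7) = -6/7.
r2: (-5)·(3/7) + (3)·(1/7) + (0)·(1/7) + (-3)·(2/7) = -18/7.
r3: (4)·(3/7) + (2)·(1/7) + (-1)·(1/7) + (-5)·(2/7) = 3/7.
The best pure response is r3 with expected payoff 3/7.

3/7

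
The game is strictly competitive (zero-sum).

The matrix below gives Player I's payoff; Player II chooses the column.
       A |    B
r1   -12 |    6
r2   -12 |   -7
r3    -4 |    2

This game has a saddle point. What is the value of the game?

-4

Row minima: -12, -12, -4 → Player I's maximin is -4.
Column maxima: -4, 6 → Player II's minimax is -4.
They coincide at (r3, A), so the value is -4.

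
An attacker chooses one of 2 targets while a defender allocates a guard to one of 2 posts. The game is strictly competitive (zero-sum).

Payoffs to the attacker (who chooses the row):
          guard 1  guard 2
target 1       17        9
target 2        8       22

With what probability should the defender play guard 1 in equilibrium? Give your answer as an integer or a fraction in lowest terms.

Row minima are 9 and 8, so the attacker's maximin is 9; column maxima are 17 and 22, so the defender's minimax is 17. These differ, so the equilibrium is in mixed strategies.
Let the defender play guard 1 with probability q. The attacker is indifferent when 17q + 9(1−q) = 8q + 22(1−q), giving q = 13/22.

13/22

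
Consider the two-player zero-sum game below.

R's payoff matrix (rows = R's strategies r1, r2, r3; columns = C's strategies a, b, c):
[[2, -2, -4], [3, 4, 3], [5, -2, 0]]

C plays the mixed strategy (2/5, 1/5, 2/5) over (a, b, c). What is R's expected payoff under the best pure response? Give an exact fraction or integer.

16/5

r1: (2)·(2/5) + (-2)·(1/5) + (-4)·(2/5) = -6/5.
r2: (3)·(2/5) + (4)·(1/5) + (3)·(2/5) = 16/5.
r3: (5)·(2/5) + (-2)·(1/5) + (0)·(2/5) = 8/5.
The best pure response is r2 with expected payoff 16/5.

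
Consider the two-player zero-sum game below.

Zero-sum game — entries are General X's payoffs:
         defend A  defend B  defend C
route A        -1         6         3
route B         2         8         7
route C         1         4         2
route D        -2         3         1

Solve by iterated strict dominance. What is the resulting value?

Column defend C is strictly dominated by defend A for General Y (-1<3, 2<7, 1<2, -2<1); eliminate defend C.
Column defend B is strictly dominated by defend A for General Y (-1<6, 2<8, 1<4, -2<3); eliminate defend B.
Row route A is strictly dominated by row route B (2>-1); eliminate route A.
Row route C is strictly dominated by row route B (2>1); eliminate route C.
Row route D is strictly dominated by row route B (2>-2); eliminate route D.
Only (route B, defend A) remains, with payoff 2.

2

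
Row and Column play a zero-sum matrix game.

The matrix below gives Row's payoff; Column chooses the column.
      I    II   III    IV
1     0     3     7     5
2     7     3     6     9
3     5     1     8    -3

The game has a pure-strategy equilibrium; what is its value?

3

Row minima: 0, 3, -3 → Row's maximin is 3.
Column maxima: 7, 3, 8, 9 → Column's minimax is 3.
They coincide at (2, II), so the value is 3.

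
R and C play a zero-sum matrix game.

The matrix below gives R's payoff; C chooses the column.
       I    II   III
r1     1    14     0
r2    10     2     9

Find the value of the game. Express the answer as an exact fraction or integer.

Column I is strictly dominated by III for C (it gives R more in every row).
The remaining 2×2 game on (r1, r2) × (II, III) has no saddle point. Let R play r1 with probability p; indifference gives 14p + 2(1−p) = 9(1−p), so p = 1/3.
Similarly C's optimal q on II is 3/7, and the value is 14·(3/7) + (0)·(4/7) = 6.

6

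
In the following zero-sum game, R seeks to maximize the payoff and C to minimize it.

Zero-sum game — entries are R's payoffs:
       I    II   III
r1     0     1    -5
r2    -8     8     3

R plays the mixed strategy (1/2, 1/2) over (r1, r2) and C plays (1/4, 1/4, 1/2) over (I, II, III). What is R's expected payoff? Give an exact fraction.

Against (1/4, 1/4, 1/2), each row's expected payoff is r1: -9/4; r2: 3/2.
Taking the (1/2, 1/2)-weighted average: (1/2)·(-9/4) + (1/2)·(3/2) = -3/8.

-3/8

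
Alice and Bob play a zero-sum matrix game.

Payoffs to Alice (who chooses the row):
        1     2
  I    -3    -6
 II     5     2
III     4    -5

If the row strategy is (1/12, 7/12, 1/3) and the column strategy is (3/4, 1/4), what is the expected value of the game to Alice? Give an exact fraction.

Against (3/4, 1/4), each row's expected payoff is I: -15/4; II: 17/4; III: 7/4.
Taking the (1/12, 7/12, 1/3)-weighted average: (1/12)·(-15/4) + (7/12)·(17/4) + (1/3)·(7/4) = 11/4.

11/4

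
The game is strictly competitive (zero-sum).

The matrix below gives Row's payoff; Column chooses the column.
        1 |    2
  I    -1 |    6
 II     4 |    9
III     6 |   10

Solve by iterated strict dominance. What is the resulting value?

Row I is strictly dominated by row II (4>-1, 9>6); eliminate I.
Column 2 is strictly dominated by 1 for Column (4<9, 6<10); eliminate 2.
Row II is strictly dominated by row III (6>4); eliminate II.
Only (III, 1) remains, with payoff 6.

6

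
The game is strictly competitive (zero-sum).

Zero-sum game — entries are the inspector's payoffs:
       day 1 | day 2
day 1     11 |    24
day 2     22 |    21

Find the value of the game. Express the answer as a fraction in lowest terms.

297/14

Row minima are 11 and 21, so the inspector's maximin is 21; column maxima are 22 and 24, so the inspectee's minimax is 22. These differ, so the equilibrium is in mixed strategies.
Let the inspector play day 1 with probability p. The inspectee is indifferent when 11p + 22(1−p) = 24p + 21(1−p), giving p = 1/14.
Let the inspectee play day 1 with probability q. The inspector is indifferent when 11q + 24(1−q) = 22q + 21(1−q), giving q = 3/14.
The value is 11·(3/14) + (24)·(11/14) = 297/14.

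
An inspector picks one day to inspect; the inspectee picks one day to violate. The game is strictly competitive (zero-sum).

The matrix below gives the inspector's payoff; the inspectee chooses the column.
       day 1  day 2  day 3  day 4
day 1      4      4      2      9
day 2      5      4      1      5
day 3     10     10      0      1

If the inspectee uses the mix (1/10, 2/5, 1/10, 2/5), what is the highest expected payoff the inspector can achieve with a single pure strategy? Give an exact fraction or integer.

29/5

day 1: (4)·(1/10) + (4)·(2/5) + (2)·(1/10) + (9)·(2/5) = 29/5.
day 2: (5)·(1/10) + (4)·(2/5) + (1)·(1/10) + (5)·(2/5) = 21/5.
day 3: (10)·(1/10) + (10)·(2/5) + (0)·(1/10) + (1)·(2/5) = 27/5.
The best pure response is day 1 with expected payoff 29/5.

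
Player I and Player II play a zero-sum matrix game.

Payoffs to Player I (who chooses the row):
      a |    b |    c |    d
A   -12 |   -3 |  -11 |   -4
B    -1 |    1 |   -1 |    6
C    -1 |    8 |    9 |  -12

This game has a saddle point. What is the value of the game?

Row minima: -12, -1, -12 → Player I's maximin is -1.
Column maxima: -1, 8, 9, 6 → Player II's minimax is -1.
They coincide at (B, a), so the value is -1.

-1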